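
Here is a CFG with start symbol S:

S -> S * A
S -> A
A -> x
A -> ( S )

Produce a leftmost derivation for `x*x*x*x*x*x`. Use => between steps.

S => S*A => S*A*A => S*A*A*A => S*A*A*A*A => S*A*A*A*A*A => A*A*A*A*A*A => x*A*A*A*A*A => x*x*A*A*A*A => x*x*x*A*A*A => x*x*x*x*A*A => x*x*x*x*x*A => x*x*x*x*x*x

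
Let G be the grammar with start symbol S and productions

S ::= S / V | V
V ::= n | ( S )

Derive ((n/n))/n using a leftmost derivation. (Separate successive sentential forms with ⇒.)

S ⇒ S/V   [S ::= S / V]
S/V ⇒ V/V   [S ::= V]
V/V ⇒ (S)/V   [V ::= ( S )]
(S)/V ⇒ (V)/V   [S ::= V]
(V)/V ⇒ ((S))/V   [V ::= ( S )]
((S))/V ⇒ ((S/V))/V   [S ::= S / V]
((S/V))/V ⇒ ((V/V))/V   [S ::= V]
((V/V))/V ⇒ ((n/V))/V   [V ::= n]
((n/V))/V ⇒ ((n/n))/V   [V ::= n]
((n/n))/V ⇒ ((n/n))/n   [V ::= n]

S ⇒ S/V ⇒ V/V ⇒ (S)/V ⇒ (V)/V ⇒ ((S))/V ⇒ ((S/V))/V ⇒ ((V/V))/V ⇒ ((n/V))/V ⇒ ((n/n))/V ⇒ ((n/n))/n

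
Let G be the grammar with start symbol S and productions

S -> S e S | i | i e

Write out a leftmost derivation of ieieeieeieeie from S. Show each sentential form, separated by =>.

S => SeS => SeSeS => SeSeSeS => SeSeSeSeS => ieSeSeSeS => ieieeSeSeS => ieieeieeSeS => ieieeieeieeS => ieieeieeieeie

S => SeS   [S -> S e S]
SeS => SeSeS   [S -> S e S]
SeSeS => SeSeSeS   [S -> S e S]
SeSeSeS => SeSeSeSeS   [S -> S e S]
SeSeSeSeS => ieSeSeSeS   [S -> i]
ieSeSeSeS => ieieeSeSeS   [S -> i e]
ieieeSeSeS => ieieeieeSeS   [S -> i e]
ieieeieeSeS => ieieeieeieeS   [S -> i e]
ieieeieeieeS => ieieeieeieeie   [S -> i e]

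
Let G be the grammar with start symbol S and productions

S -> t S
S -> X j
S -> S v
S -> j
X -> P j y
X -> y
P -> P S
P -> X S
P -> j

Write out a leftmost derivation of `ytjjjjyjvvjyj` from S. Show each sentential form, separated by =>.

S => Xj => Pjyj => XSjyj => ySjyj => ytSjyj => ytSvjyj => ytSvvjyj => ytXjvvjyj => ytPjyjvvjyj => ytPSjyjvvjyj => ytPSSjyjvvjyj => ytjSSjyjvvjyj => ytjjSjyjvvjyj => ytjjjjyjvvjyj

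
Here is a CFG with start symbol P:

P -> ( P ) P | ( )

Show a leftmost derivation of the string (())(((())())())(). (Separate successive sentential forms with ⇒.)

P⇒(P)P⇒(())P⇒(())(P)P⇒(())((P)P)P⇒(())(((P)P)P)P⇒(())(((())P)P)P⇒(())(((())())P)P⇒(())(((())())())P⇒(())(((())())())()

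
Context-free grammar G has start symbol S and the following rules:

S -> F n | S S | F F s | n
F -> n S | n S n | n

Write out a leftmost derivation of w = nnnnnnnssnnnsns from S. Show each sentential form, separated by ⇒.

S ⇒ FFs   [S -> F F s]
FFs ⇒ nSFs   [F -> n S]
nSFs ⇒ nFFsFs   [S -> F F s]
nFFsFs ⇒ nnSFsFs   [F -> n S]
nnSFsFs ⇒ nnFnFsFs   [S -> F n]
nnFnFsFs ⇒ nnnSnnFsFs   [F -> n S n]
nnnSnnFsFs ⇒ nnnFFsnnFsFs   [S -> F F s]
nnnFFsnnFsFs ⇒ nnnnFsnnFsFs   [F -> n]
nnnnFsnnFsFs ⇒ nnnnnSsnnFsFs   [F -> n S]
nnnnnSsnnFsFs ⇒ nnnnnFFssnnFsFs   [S -> F F s]
nnnnnFFssnnFsFs ⇒ nnnnnnFssnnFsFs   [F -> n]
nnnnnnFssnnFsFs ⇒ nnnnnnnssnnFsFs   [F -> n]
nnnnnnnssnnFsFs ⇒ nnnnnnnssnnnsFs   [F -> n]
nnnnnnnssnnnsFs ⇒ nnnnnnnssnnnsns   [F -> n]

S ⇒ FFs ⇒ nSFs ⇒ nFFsFs ⇒ nnSFsFs ⇒ nnFnFsFs ⇒ nnnSnnFsFs ⇒ nnnFFsnnFsFs ⇒ nnnnFsnnFsFs ⇒ nnnnnSsnnFsFs ⇒ nnnnnFFssnnFsFs ⇒ nnnnnnFssnnFsFs ⇒ nnnnnnnssnnFsFs ⇒ nnnnnnnssnnnsFs ⇒ nnnnnnnssnnnsns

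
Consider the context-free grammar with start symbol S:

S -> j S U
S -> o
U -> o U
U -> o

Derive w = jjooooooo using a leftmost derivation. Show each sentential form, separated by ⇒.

S ⇒ jSU ⇒ jjSUU ⇒ jjoUU ⇒ jjooUU ⇒ jjoooUU ⇒ jjooooUU ⇒ jjoooooUU ⇒ jjooooooU ⇒ jjooooooo

S ⇒ jSU   [S -> j S U]
jSU ⇒ jjSUU   [S -> j S U]
jjSUU ⇒ jjoUU   [S -> o]
jjoUU ⇒ jjooUU   [U -> o U]
jjooUU ⇒ jjoooUU   [U -> o U]
jjoooUU ⇒ jjooooUU   [U -> o U]
jjooooUU ⇒ jjoooooUU   [U -> o U]
jjoooooUU ⇒ jjooooooU   [U -> o]
jjooooooU ⇒ jjooooooo   [U -> o]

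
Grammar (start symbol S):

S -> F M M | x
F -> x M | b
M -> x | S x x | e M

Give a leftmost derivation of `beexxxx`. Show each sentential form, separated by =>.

S => FMM   [S -> F M M]
FMM => bMM   [F -> b]
bMM => beMM   [M -> e M]
beMM => beeMM   [M -> e M]
beeMM => beexM   [M -> x]
beexM => beexSxx   [M -> S x x]
beexSxx => beexxxx   [S -> x]

S => FMM => bMM => beMM => beeMM => beexM => beexSxx => beexxxx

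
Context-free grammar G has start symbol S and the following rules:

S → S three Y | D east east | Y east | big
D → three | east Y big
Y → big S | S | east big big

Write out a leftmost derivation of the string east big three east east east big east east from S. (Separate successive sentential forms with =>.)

S => D east east   [S → D east east]
D east east => east Y big east east   [D → east Y big]
east Y big east east => east S big east east   [Y → S]
east S big east east => east Y east big east east   [S → Y east]
east Y east big east east => east big S east big east east   [Y → big S]
east big S east big east east => east big D east east east big east east   [S → D east east]
east big D east east east big east east => east big three east east east big east east   [D → three]

S => D east east => east Y big east east => east S big east east => east Y east big east east => east big S east big east east => east big D east east east big east east => east big three east east east big east east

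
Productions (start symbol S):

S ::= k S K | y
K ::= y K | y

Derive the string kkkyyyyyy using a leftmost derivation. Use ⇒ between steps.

S⇒kSK⇒kkSKK⇒kkkSKKK⇒kkkyKKK⇒kkkyyKKK⇒kkkyyyKKK⇒kkkyyyyKK⇒kkkyyyyyK⇒kkkyyyyyy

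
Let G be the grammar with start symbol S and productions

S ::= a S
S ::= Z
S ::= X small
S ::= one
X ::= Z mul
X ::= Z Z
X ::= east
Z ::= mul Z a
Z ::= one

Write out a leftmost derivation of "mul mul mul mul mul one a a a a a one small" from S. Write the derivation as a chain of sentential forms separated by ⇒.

S ⇒ X small ⇒ Z Z small ⇒ mul Z a Z small ⇒ mul mul Z a a Z small ⇒ mul mul mul Z a a a Z small ⇒ mul mul mul mul Z a a a a Z small ⇒ mul mul mul mul mul Z a a a a a Z small ⇒ mul mul mul mul mul one a a a a a Z small ⇒ mul mul mul mul mul one a a a a a one small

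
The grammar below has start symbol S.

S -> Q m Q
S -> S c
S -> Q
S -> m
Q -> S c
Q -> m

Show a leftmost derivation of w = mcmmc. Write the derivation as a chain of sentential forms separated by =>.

S => Q   [S -> Q]
Q => Sc   [Q -> S c]
Sc => QmQc   [S -> Q m Q]
QmQc => ScmQc   [Q -> S c]
ScmQc => QcmQc   [S -> Q]
QcmQc => mcmQc   [Q -> m]
mcmQc => mcmmc   [Q -> m]

S => Q => Sc => QmQc => ScmQc => QcmQc => mcmQc => mcmmc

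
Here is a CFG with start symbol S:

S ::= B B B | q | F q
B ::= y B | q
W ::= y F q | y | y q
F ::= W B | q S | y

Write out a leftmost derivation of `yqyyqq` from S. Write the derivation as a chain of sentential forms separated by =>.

S => BBB => yBBB => yqBB => yqyBB => yqyyBB => yqyyqB => yqyyqq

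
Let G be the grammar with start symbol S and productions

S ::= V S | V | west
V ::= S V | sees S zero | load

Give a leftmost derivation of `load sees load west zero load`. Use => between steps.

S => V S => S V S => V V S => load V S => load sees S zero S => load sees V S zero S => load sees load S zero S => load sees load west zero S => load sees load west zero V => load sees load west zero load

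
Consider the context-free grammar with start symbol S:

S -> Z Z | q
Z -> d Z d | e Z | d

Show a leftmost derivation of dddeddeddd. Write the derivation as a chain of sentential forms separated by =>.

S=>ZZ=>dZdZ=>dddZ=>dddeZ=>dddedZd=>dddeddZdd=>dddeddeZdd=>dddeddeddd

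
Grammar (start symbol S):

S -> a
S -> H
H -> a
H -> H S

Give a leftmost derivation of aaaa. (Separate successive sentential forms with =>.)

S => H => HS => HSS => HSSS => aSSS => aHSS => aaSS => aaaS => aaaa

S => H   [S -> H]
H => HS   [H -> H S]
HS => HSS   [H -> H S]
HSS => HSSS   [H -> H S]
HSSS => aSSS   [H -> a]
aSSS => aHSS   [S -> H]
aHSS => aaSS   [H -> a]
aaSS => aaaS   [S -> a]
aaaS => aaaa   [S -> a]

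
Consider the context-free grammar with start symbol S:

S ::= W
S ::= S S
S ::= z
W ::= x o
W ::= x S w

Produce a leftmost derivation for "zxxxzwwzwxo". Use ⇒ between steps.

S ⇒ SS ⇒ zS ⇒ zSS ⇒ zWS ⇒ zxSwS ⇒ zxSSwS ⇒ zxWSwS ⇒ zxxSwSwS ⇒ zxxWwSwS ⇒ zxxxSwwSwS ⇒ zxxxzwwSwS ⇒ zxxxzwwzwS ⇒ zxxxzwwzwW ⇒ zxxxzwwzwxo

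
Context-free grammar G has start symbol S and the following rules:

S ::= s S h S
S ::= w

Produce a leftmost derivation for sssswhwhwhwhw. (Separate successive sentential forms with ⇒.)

S ⇒ sShS ⇒ ssShShS ⇒ sssShShShS ⇒ ssssShShShShS ⇒ sssswhShShShS ⇒ sssswhwhShShS ⇒ sssswhwhwhShS ⇒ sssswhwhwhwhS ⇒ sssswhwhwhwhw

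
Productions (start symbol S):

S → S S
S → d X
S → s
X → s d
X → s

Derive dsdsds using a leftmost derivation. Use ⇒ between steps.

S ⇒ SS   [S → S S]
SS ⇒ dXS   [S → d X]
dXS ⇒ dsS   [X → s]
dsS ⇒ dsSS   [S → S S]
dsSS ⇒ dsdXS   [S → d X]
dsdXS ⇒ dsdsS   [X → s]
dsdsS ⇒ dsdsdX   [S → d X]
dsdsdX ⇒ dsdsds   [X → s]

S⇒SS⇒dXS⇒dsS⇒dsSS⇒dsdXS⇒dsdsS⇒dsdsdX⇒dsdsds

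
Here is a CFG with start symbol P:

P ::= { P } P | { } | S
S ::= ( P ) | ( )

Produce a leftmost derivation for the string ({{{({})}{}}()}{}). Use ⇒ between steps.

P ⇒ S   [P ::= S]
S ⇒ (P)   [S ::= ( P )]
(P) ⇒ ({P}P)   [P ::= { P } P]
({P}P) ⇒ ({{P}P}P)   [P ::= { P } P]
({{P}P}P) ⇒ ({{{P}P}P}P)   [P ::= { P } P]
({{{P}P}P}P) ⇒ ({{{S}P}P}P)   [P ::= S]
({{{S}P}P}P) ⇒ ({{{(P)}P}P}P)   [S ::= ( P )]
({{{(P)}P}P}P) ⇒ ({{{({})}P}P}P)   [P ::= { }]
({{{({})}P}P}P) ⇒ ({{{({})}{}}P}P)   [P ::= { }]
({{{({})}{}}P}P) ⇒ ({{{({})}{}}S}P)   [P ::= S]
({{{({})}{}}S}P) ⇒ ({{{({})}{}}()}P)   [S ::= ( )]
({{{({})}{}}()}P) ⇒ ({{{({})}{}}()}{})   [P ::= { }]

P ⇒ S ⇒ (P) ⇒ ({P}P) ⇒ ({{P}P}P) ⇒ ({{{P}P}P}P) ⇒ ({{{S}P}P}P) ⇒ ({{{(P)}P}P}P) ⇒ ({{{({})}P}P}P) ⇒ ({{{({})}{}}P}P) ⇒ ({{{({})}{}}S}P) ⇒ ({{{({})}{}}()}P) ⇒ ({{{({})}{}}()}{})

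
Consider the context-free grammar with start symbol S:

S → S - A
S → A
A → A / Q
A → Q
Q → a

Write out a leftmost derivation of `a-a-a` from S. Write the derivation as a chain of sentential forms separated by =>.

S => S-A   [S → S - A]
S-A => S-A-A   [S → S - A]
S-A-A => A-A-A   [S → A]
A-A-A => Q-A-A   [A → Q]
Q-A-A => a-A-A   [Q → a]
a-A-A => a-Q-A   [A → Q]
a-Q-A => a-a-A   [Q → a]
a-a-A => a-a-Q   [A → Q]
a-a-Q => a-a-a   [Q → a]

S => S-A => S-A-A => A-A-A => Q-A-A => a-A-A => a-Q-A => a-a-A => a-a-Q => a-a-a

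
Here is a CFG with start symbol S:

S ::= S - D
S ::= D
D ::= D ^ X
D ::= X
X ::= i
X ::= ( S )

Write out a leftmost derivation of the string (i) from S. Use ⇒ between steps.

S ⇒ D ⇒ X ⇒ (S) ⇒ (D) ⇒ (X) ⇒ (i)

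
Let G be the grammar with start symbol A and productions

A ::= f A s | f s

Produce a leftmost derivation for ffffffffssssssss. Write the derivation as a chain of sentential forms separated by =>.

A => fAs => ffAss => fffAsss => ffffAssss => fffffAsssss => ffffffAssssss => fffffffAsssssss => ffffffffssssssss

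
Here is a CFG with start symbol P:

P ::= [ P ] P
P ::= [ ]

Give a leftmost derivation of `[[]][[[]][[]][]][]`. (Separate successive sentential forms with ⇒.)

P ⇒ [P]P   [P ::= [ P ] P]
[P]P ⇒ [[]]P   [P ::= [ ]]
[[]]P ⇒ [[]][P]P   [P ::= [ P ] P]
[[]][P]P ⇒ [[]][[P]P]P   [P ::= [ P ] P]
[[]][[P]P]P ⇒ [[]][[[]]P]P   [P ::= [ ]]
[[]][[[]]P]P ⇒ [[]][[[]][P]P]P   [P ::= [ P ] P]
[[]][[[]][P]P]P ⇒ [[]][[[]][[]]P]P   [P ::= [ ]]
[[]][[[]][[]]P]P ⇒ [[]][[[]][[]][]]P   [P ::= [ ]]
[[]][[[]][[]][]]P ⇒ [[]][[[]][[]][]][]   [P ::= [ ]]

P ⇒ [P]P ⇒ [[]]P ⇒ [[]][P]P ⇒ [[]][[P]P]P ⇒ [[]][[[]]P]P ⇒ [[]][[[]][P]P]P ⇒ [[]][[[]][[]]P]P ⇒ [[]][[[]][[]][]]P ⇒ [[]][[[]][[]][]][]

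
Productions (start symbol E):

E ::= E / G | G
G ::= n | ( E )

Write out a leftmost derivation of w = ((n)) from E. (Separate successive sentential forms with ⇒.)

E ⇒ G   [E ::= G]
G ⇒ (E)   [G ::= ( E )]
(E) ⇒ (G)   [E ::= G]
(G) ⇒ ((E))   [G ::= ( E )]
((E)) ⇒ ((G))   [E ::= G]
((G)) ⇒ ((n))   [G ::= n]

E ⇒ G ⇒ (E) ⇒ (G) ⇒ ((E)) ⇒ ((G)) ⇒ ((n))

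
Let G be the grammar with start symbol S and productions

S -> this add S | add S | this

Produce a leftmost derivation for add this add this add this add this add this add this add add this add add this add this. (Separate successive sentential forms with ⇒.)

S ⇒ add S   [S -> add S]
add S ⇒ add this add S   [S -> this add S]
add this add S ⇒ add this add this add S   [S -> this add S]
add this add this add S ⇒ add this add this add this add S   [S -> this add S]
add this add this add this add S ⇒ add this add this add this add this add S   [S -> this add S]
add this add this add this add this add S ⇒ add this add this add this add this add this add S   [S -> this add S]
add this add this add this add this add this add S ⇒ add this add this add this add this add this add this add S   [S -> this add S]
add this add this add this add this add this add this add S ⇒ add this add this add this add this add this add this add add S   [S -> add S]
add this add this add this add this add this add this add add S ⇒ add this add this add this add this add this add this add add this add S   [S -> this add S]
add this add this add this add this add this add this add add this add S ⇒ add this add this add this add this add this add this add add this add add S   [S -> add S]
add this add this add this add this add this add this add add this add add S ⇒ add this add this add this add this add this add this add add this add add this add S   [S -> this add S]
add this add this add this add this add this add this add add this add add this add S ⇒ add this add this add this add this add this add this add add this add add this add this   [S -> this]

S ⇒ add S ⇒ add this add S ⇒ add this add this add S ⇒ add this add this add this add S ⇒ add this add this add this add this add S ⇒ add this add this add this add this add this add S ⇒ add this add this add this add this add this add this add S ⇒ add this add this add this add this add this add this add add S ⇒ add this add this add this add this add this add this add add this add S ⇒ add this add this add this add this add this add this add add this add add S ⇒ add this add this add this add this add this add this add add this add add this add S ⇒ add this add this add this add this add this add this add add this add add this add this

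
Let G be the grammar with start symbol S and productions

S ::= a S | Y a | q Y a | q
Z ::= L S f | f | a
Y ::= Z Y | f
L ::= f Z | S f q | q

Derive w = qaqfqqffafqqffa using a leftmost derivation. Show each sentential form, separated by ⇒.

S⇒Ya⇒ZYa⇒LSfYa⇒SfqSfYa⇒qYafqSfYa⇒qZYafqSfYa⇒qLSfYafqSfYa⇒qSfqSfYafqSfYa⇒qaSfqSfYafqSfYa⇒qaqfqSfYafqSfYa⇒qaqfqqfYafqSfYa⇒qaqfqqffafqSfYa⇒qaqfqqffafqqfYa⇒qaqfqqffafqqffa

S ⇒ Ya   [S ::= Y a]
Ya ⇒ ZYa   [Y ::= Z Y]
ZYa ⇒ LSfYa   [Z ::= L S f]
LSfYa ⇒ SfqSfYa   [L ::= S f q]
SfqSfYa ⇒ qYafqSfYa   [S ::= q Y a]
qYafqSfYa ⇒ qZYafqSfYa   [Y ::= Z Y]
qZYafqSfYa ⇒ qLSfYafqSfYa   [Z ::= L S f]
qLSfYafqSfYa ⇒ qSfqSfYafqSfYa   [L ::= S f q]
qSfqSfYafqSfYa ⇒ qaSfqSfYafqSfYa   [S ::= a S]
qaSfqSfYafqSfYa ⇒ qaqfqSfYafqSfYa   [S ::= q]
qaqfqSfYafqSfYa ⇒ qaqfqqfYafqSfYa   [S ::= q]
qaqfqqfYafqSfYa ⇒ qaqfqqffafqSfYa   [Y ::= f]
qaqfqqffafqSfYa ⇒ qaqfqqffafqqfYa   [S ::= q]
qaqfqqffafqqfYa ⇒ qaqfqqffafqqffa   [Y ::= f]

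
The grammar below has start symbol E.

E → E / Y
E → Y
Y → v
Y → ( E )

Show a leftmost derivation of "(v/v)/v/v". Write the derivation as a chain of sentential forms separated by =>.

E=>E/Y=>E/Y/Y=>Y/Y/Y=>(E)/Y/Y=>(E/Y)/Y/Y=>(Y/Y)/Y/Y=>(v/Y)/Y/Y=>(v/v)/Y/Y=>(v/v)/v/Y=>(v/v)/v/v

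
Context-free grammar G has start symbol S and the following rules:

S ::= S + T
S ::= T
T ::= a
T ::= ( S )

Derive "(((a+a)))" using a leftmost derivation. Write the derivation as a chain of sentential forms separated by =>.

S => T   [S ::= T]
T => (S)   [T ::= ( S )]
(S) => (T)   [S ::= T]
(T) => ((S))   [T ::= ( S )]
((S)) => ((T))   [S ::= T]
((T)) => (((S)))   [T ::= ( S )]
(((S))) => (((S+T)))   [S ::= S + T]
(((S+T))) => (((T+T)))   [S ::= T]
(((T+T))) => (((a+T)))   [T ::= a]
(((a+T))) => (((a+a)))   [T ::= a]

S => T => (S) => (T) => ((S)) => ((T)) => (((S))) => (((S+T))) => (((T+T))) => (((a+T))) => (((a+a)))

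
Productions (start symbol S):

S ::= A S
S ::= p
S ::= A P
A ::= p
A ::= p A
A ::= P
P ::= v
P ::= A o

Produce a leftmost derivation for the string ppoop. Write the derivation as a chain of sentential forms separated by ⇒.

S ⇒ AS   [S ::= A S]
AS ⇒ PS   [A ::= P]
PS ⇒ AoS   [P ::= A o]
AoS ⇒ PoS   [A ::= P]
PoS ⇒ AooS   [P ::= A o]
AooS ⇒ pAooS   [A ::= p A]
pAooS ⇒ ppooS   [A ::= p]
ppooS ⇒ ppoop   [S ::= p]

S ⇒ AS ⇒ PS ⇒ AoS ⇒ PoS ⇒ AooS ⇒ pAooS ⇒ ppooS ⇒ ppoop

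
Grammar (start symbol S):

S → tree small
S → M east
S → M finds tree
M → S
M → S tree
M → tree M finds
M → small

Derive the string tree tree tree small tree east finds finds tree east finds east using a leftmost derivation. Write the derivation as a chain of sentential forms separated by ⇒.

S ⇒ M east ⇒ tree M finds east ⇒ tree S finds east ⇒ tree M east finds east ⇒ tree S east finds east ⇒ tree M finds tree east finds east ⇒ tree tree M finds finds tree east finds east ⇒ tree tree S finds finds tree east finds east ⇒ tree tree M east finds finds tree east finds east ⇒ tree tree S tree east finds finds tree east finds east ⇒ tree tree tree small tree east finds finds tree east finds east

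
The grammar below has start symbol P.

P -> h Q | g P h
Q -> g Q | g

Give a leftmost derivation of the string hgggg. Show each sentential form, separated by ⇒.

P ⇒ hQ   [P -> h Q]
hQ ⇒ hgQ   [Q -> g Q]
hgQ ⇒ hggQ   [Q -> g Q]
hggQ ⇒ hgggQ   [Q -> g Q]
hgggQ ⇒ hgggg   [Q -> g]

P ⇒ hQ ⇒ hgQ ⇒ hggQ ⇒ hgggQ ⇒ hgggg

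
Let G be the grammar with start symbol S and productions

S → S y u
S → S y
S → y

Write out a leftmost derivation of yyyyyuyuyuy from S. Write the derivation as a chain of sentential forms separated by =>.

S=>Sy=>Syuy=>Syuyuy=>Syuyuyuy=>Syyuyuyuy=>Syyyuyuyuy=>Syyyyuyuyuy=>yyyyyuyuyuy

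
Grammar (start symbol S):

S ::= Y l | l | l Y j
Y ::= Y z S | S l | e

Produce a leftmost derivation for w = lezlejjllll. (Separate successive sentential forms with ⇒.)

S ⇒ Yl ⇒ Sll ⇒ Ylll ⇒ Sllll ⇒ lYjllll ⇒ lYzSjllll ⇒ lezSjllll ⇒ lezlYjjllll ⇒ lezlejjllll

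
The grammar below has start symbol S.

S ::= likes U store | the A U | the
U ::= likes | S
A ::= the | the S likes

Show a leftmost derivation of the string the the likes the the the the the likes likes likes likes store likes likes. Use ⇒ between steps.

S ⇒ the A U ⇒ the the S likes U ⇒ the the likes U store likes U ⇒ the the likes S store likes U ⇒ the the likes the A U store likes U ⇒ the the likes the the S likes U store likes U ⇒ the the likes the the the A U likes U store likes U ⇒ the the likes the the the the S likes U likes U store likes U ⇒ the the likes the the the the the likes U likes U store likes U ⇒ the the likes the the the the the likes likes likes U store likes U ⇒ the the likes the the the the the likes likes likes likes store likes U ⇒ the the likes the the the the the likes likes likes likes store likes likes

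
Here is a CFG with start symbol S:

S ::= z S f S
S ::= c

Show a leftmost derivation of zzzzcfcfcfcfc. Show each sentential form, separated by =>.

S => zSfS => zzSfSfS => zzzSfSfSfS => zzzzSfSfSfSfS => zzzzcfSfSfSfS => zzzzcfcfSfSfS => zzzzcfcfcfSfS => zzzzcfcfcfcfS => zzzzcfcfcfcfc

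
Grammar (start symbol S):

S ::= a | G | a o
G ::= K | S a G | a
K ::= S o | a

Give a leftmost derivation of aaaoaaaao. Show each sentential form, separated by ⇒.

S⇒G⇒K⇒So⇒Go⇒SaGo⇒GaGo⇒SaGaGo⇒aaGaGo⇒aaSaGaGo⇒aaaoaGaGo⇒aaaoaaaGo⇒aaaoaaaao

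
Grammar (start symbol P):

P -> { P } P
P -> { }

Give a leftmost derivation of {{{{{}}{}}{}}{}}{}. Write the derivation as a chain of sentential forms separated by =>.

P=>{P}P=>{{P}P}P=>{{{P}P}P}P=>{{{{P}P}P}P}P=>{{{{{}}P}P}P}P=>{{{{{}}{}}P}P}P=>{{{{{}}{}}{}}P}P=>{{{{{}}{}}{}}{}}P=>{{{{{}}{}}{}}{}}{}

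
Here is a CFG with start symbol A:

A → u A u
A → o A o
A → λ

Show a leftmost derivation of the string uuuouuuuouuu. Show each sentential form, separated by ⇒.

A ⇒ uAu ⇒ uuAuu ⇒ uuuAuuu ⇒ uuuoAouuu ⇒ uuuouAuouuu ⇒ uuuouuAuuouuu ⇒ uuuouuuuouuu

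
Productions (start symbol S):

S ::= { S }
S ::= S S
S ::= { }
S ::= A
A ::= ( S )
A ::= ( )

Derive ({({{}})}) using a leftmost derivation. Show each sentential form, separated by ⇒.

S ⇒ A ⇒ (S) ⇒ ({S}) ⇒ ({A}) ⇒ ({(S)}) ⇒ ({({S})}) ⇒ ({({{}})})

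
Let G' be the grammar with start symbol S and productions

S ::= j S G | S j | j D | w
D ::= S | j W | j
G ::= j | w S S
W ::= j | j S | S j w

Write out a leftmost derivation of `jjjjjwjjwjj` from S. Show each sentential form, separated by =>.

S => jSG   [S ::= j S G]
jSG => jjSGG   [S ::= j S G]
jjSGG => jjjDGG   [S ::= j D]
jjjDGG => jjjjWGG   [D ::= j W]
jjjjWGG => jjjjSjwGG   [W ::= S j w]
jjjjSjwGG => jjjjjSGjwGG   [S ::= j S G]
jjjjjSGjwGG => jjjjjwGjwGG   [S ::= w]
jjjjjwGjwGG => jjjjjwjjwGG   [G ::= j]
jjjjjwjjwGG => jjjjjwjjwjG   [G ::= j]
jjjjjwjjwjG => jjjjjwjjwjj   [G ::= j]

S => jSG => jjSGG => jjjDGG => jjjjWGG => jjjjSjwGG => jjjjjSGjwGG => jjjjjwGjwGG => jjjjjwjjwGG => jjjjjwjjwjG => jjjjjwjjwjj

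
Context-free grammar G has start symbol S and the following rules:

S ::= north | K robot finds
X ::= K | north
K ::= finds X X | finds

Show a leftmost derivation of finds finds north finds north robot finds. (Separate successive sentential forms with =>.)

S => K robot finds => finds X X robot finds => finds K X robot finds => finds finds X X X robot finds => finds finds north X X robot finds => finds finds north K X robot finds => finds finds north finds X robot finds => finds finds north finds north robot finds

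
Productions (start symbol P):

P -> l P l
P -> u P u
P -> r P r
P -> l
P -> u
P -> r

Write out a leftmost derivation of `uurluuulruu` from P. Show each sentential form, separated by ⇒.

P ⇒ uPu ⇒ uuPuu ⇒ uurPruu ⇒ uurlPlruu ⇒ uurluPulruu ⇒ uurluuulruu

P ⇒ uPu   [P -> u P u]
uPu ⇒ uuPuu   [P -> u P u]
uuPuu ⇒ uurPruu   [P -> r P r]
uurPruu ⇒ uurlPlruu   [P -> l P l]
uurlPlruu ⇒ uurluPulruu   [P -> u P u]
uurluPulruu ⇒ uurluuulruu   [P -> u]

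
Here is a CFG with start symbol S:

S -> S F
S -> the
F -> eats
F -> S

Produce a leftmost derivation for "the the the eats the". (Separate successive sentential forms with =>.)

S => S F => S F F => S F F F => the F F F => the S F F => the S F F F => the the F F F => the the S F F => the the the F F => the the the eats F => the the the eats S => the the the eats the

S => S F   [S -> S F]
S F => S F F   [S -> S F]
S F F => S F F F   [S -> S F]
S F F F => the F F F   [S -> the]
the F F F => the S F F   [F -> S]
the S F F => the S F F F   [S -> S F]
the S F F F => the the F F F   [S -> the]
the the F F F => the the S F F   [F -> S]
the the S F F => the the the F F   [S -> the]
the the the F F => the the the eats F   [F -> eats]
the the the eats F => the the the eats S   [F -> S]
the the the eats S => the the the eats the   [S -> the]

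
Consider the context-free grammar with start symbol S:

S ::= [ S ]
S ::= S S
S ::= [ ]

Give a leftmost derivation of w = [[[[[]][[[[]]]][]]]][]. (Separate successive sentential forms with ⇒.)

S ⇒ SS ⇒ [S]S ⇒ [[S]]S ⇒ [[[S]]]S ⇒ [[[SS]]]S ⇒ [[[SSS]]]S ⇒ [[[[S]SS]]]S ⇒ [[[[[]]SS]]]S ⇒ [[[[[]][S]S]]]S ⇒ [[[[[]][[S]]S]]]S ⇒ [[[[[]][[[S]]]S]]]S ⇒ [[[[[]][[[[]]]]S]]]S ⇒ [[[[[]][[[[]]]][]]]]S ⇒ [[[[[]][[[[]]]][]]]][]

S ⇒ SS   [S ::= S S]
SS ⇒ [S]S   [S ::= [ S ]]
[S]S ⇒ [[S]]S   [S ::= [ S ]]
[[S]]S ⇒ [[[S]]]S   [S ::= [ S ]]
[[[S]]]S ⇒ [[[SS]]]S   [S ::= S S]
[[[SS]]]S ⇒ [[[SSS]]]S   [S ::= S S]
[[[SSS]]]S ⇒ [[[[S]SS]]]S   [S ::= [ S ]]
[[[[S]SS]]]S ⇒ [[[[[]]SS]]]S   [S ::= [ ]]
[[[[[]]SS]]]S ⇒ [[[[[]][S]S]]]S   [S ::= [ S ]]
[[[[[]][S]S]]]S ⇒ [[[[[]][[S]]S]]]S   [S ::= [ S ]]
[[[[[]][[S]]S]]]S ⇒ [[[[[]][[[S]]]S]]]S   [S ::= [ S ]]
[[[[[]][[[S]]]S]]]S ⇒ [[[[[]][[[[]]]]S]]]S   [S ::= [ ]]
[[[[[]][[[[]]]]S]]]S ⇒ [[[[[]][[[[]]]][]]]]S   [S ::= [ ]]
[[[[[]][[[[]]]][]]]]S ⇒ [[[[[]][[[[]]]][]]]][]   [S ::= [ ]]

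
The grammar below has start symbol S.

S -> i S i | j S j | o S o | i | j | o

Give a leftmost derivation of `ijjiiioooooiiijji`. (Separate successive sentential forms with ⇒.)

S⇒iSi⇒ijSji⇒ijjSjji⇒ijjiSijji⇒ijjiiSiijji⇒ijjiiiSiiijji⇒ijjiiioSoiiijji⇒ijjiiiooSooiiijji⇒ijjiiioooooiiijji

S ⇒ iSi   [S -> i S i]
iSi ⇒ ijSji   [S -> j S j]
ijSji ⇒ ijjSjji   [S -> j S j]
ijjSjji ⇒ ijjiSijji   [S -> i S i]
ijjiSijji ⇒ ijjiiSiijji   [S -> i S i]
ijjiiSiijji ⇒ ijjiiiSiiijji   [S -> i S i]
ijjiiiSiiijji ⇒ ijjiiioSoiiijji   [S -> o S o]
ijjiiioSoiiijji ⇒ ijjiiiooSooiiijji   [S -> o S o]
ijjiiiooSooiiijji ⇒ ijjiiioooooiiijji   [S -> o]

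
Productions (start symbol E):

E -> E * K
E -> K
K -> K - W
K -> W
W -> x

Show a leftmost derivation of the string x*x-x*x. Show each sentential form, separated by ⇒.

E⇒E*K⇒E*K*K⇒K*K*K⇒W*K*K⇒x*K*K⇒x*K-W*K⇒x*W-W*K⇒x*x-W*K⇒x*x-x*K⇒x*x-x*W⇒x*x-x*x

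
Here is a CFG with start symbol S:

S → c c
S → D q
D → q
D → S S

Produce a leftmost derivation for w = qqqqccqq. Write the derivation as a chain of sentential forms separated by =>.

S => Dq   [S → D q]
Dq => SSq   [D → S S]
SSq => DqSq   [S → D q]
DqSq => qqSq   [D → q]
qqSq => qqDqq   [S → D q]
qqDqq => qqSSqq   [D → S S]
qqSSqq => qqDqSqq   [S → D q]
qqDqSqq => qqqqSqq   [D → q]
qqqqSqq => qqqqccqq   [S → c c]

S=>Dq=>SSq=>DqSq=>qqSq=>qqDqq=>qqSSqq=>qqDqSqq=>qqqqSqq=>qqqqccqq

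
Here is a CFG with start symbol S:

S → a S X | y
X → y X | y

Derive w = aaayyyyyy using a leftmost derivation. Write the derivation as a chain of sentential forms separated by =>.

S => aSX => aaSXX => aaaSXXX => aaayXXX => aaayyXXX => aaayyyXXX => aaayyyyXX => aaayyyyyX => aaayyyyyy

S => aSX   [S → a S X]
aSX => aaSXX   [S → a S X]
aaSXX => aaaSXXX   [S → a S X]
aaaSXXX => aaayXXX   [S → y]
aaayXXX => aaayyXXX   [X → y X]
aaayyXXX => aaayyyXXX   [X → y X]
aaayyyXXX => aaayyyyXX   [X → y]
aaayyyyXX => aaayyyyyX   [X → y]
aaayyyyyX => aaayyyyyy   [X → y]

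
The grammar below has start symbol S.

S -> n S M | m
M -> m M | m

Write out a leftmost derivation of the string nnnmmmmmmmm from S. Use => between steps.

S => nSM => nnSMM => nnnSMMM => nnnmMMM => nnnmmMMM => nnnmmmMM => nnnmmmmMM => nnnmmmmmMM => nnnmmmmmmM => nnnmmmmmmmM => nnnmmmmmmmm

S => nSM   [S -> n S M]
nSM => nnSMM   [S -> n S M]
nnSMM => nnnSMMM   [S -> n S M]
nnnSMMM => nnnmMMM   [S -> m]
nnnmMMM => nnnmmMMM   [M -> m M]
nnnmmMMM => nnnmmmMM   [M -> m]
nnnmmmMM => nnnmmmmMM   [M -> m M]
nnnmmmmMM => nnnmmmmmMM   [M -> m M]
nnnmmmmmMM => nnnmmmmmmM   [M -> m]
nnnmmmmmmM => nnnmmmmmmmM   [M -> m M]
nnnmmmmmmmM => nnnmmmmmmmm   [M -> m]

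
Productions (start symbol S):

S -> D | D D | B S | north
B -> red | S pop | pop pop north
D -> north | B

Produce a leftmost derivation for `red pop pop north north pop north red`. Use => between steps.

S => B S => red S => red B S => red S pop S => red D D pop S => red B D pop S => red pop pop north D pop S => red pop pop north north pop S => red pop pop north north pop D D => red pop pop north north pop north D => red pop pop north north pop north B => red pop pop north north pop north red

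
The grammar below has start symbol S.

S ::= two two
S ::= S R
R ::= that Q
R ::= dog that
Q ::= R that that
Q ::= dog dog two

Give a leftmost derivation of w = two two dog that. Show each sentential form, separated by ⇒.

S ⇒ S R ⇒ two two R ⇒ two two dog that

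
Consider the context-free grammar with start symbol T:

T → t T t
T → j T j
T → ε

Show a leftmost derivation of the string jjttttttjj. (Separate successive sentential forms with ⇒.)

T ⇒ jTj   [T → j T j]
jTj ⇒ jjTjj   [T → j T j]
jjTjj ⇒ jjtTtjj   [T → t T t]
jjtTtjj ⇒ jjttTttjj   [T → t T t]
jjttTttjj ⇒ jjtttTtttjj   [T → t T t]
jjtttTtttjj ⇒ jjttttttjj   [T → ε]

T⇒jTj⇒jjTjj⇒jjtTtjj⇒jjttTttjj⇒jjtttTtttjj⇒jjttttttjj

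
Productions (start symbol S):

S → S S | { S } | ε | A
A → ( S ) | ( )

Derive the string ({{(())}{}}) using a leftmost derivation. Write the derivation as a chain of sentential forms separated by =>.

S => A => (S) => ({S}) => ({SS}) => ({{S}S}) => ({{A}S}) => ({{(S)}S}) => ({{(A)}S}) => ({{(())}S}) => ({{(())}{S}}) => ({{(())}{}})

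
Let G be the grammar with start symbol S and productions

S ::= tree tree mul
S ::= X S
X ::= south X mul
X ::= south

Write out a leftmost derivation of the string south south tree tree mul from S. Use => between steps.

S => X S   [S ::= X S]
X S => south S   [X ::= south]
south S => south X S   [S ::= X S]
south X S => south south S   [X ::= south]
south south S => south south tree tree mul   [S ::= tree tree mul]

S => X S => south S => south X S => south south S => south south tree tree mul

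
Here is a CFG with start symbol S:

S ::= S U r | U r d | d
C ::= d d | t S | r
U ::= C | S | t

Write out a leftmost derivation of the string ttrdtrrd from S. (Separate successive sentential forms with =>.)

S => Urd   [S ::= U r d]
Urd => Crd   [U ::= C]
Crd => tSrd   [C ::= t S]
tSrd => tSUrrd   [S ::= S U r]
tSUrrd => tUrdUrrd   [S ::= U r d]
tUrdUrrd => ttrdUrrd   [U ::= t]
ttrdUrrd => ttrdtrrd   [U ::= t]

S => Urd => Crd => tSrd => tSUrrd => tUrdUrrd => ttrdUrrd => ttrdtrrd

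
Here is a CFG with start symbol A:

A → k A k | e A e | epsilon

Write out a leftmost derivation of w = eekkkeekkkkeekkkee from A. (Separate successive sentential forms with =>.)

A=>eAe=>eeAee=>eekAkee=>eekkAkkee=>eekkkAkkkee=>eekkkeAekkkee=>eekkkeeAeekkkee=>eekkkeekAkeekkkee=>eekkkeekkAkkeekkkee=>eekkkeekkkkeekkkee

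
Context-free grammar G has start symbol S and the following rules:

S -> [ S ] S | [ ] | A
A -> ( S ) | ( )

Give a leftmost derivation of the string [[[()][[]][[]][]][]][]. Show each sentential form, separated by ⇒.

S ⇒ [S]S ⇒ [[S]S]S ⇒ [[[S]S]S]S ⇒ [[[A]S]S]S ⇒ [[[()]S]S]S ⇒ [[[()][S]S]S]S ⇒ [[[()][[]]S]S]S ⇒ [[[()][[]][S]S]S]S ⇒ [[[()][[]][[]]S]S]S ⇒ [[[()][[]][[]][]]S]S ⇒ [[[()][[]][[]][]][]]S ⇒ [[[()][[]][[]][]][]][]

S ⇒ [S]S   [S -> [ S ] S]
[S]S ⇒ [[S]S]S   [S -> [ S ] S]
[[S]S]S ⇒ [[[S]S]S]S   [S -> [ S ] S]
[[[S]S]S]S ⇒ [[[A]S]S]S   [S -> A]
[[[A]S]S]S ⇒ [[[()]S]S]S   [A -> ( )]
[[[()]S]S]S ⇒ [[[()][S]S]S]S   [S -> [ S ] S]
[[[()][S]S]S]S ⇒ [[[()][[]]S]S]S   [S -> [ ]]
[[[()][[]]S]S]S ⇒ [[[()][[]][S]S]S]S   [S -> [ S ] S]
[[[()][[]][S]S]S]S ⇒ [[[()][[]][[]]S]S]S   [S -> [ ]]
[[[()][[]][[]]S]S]S ⇒ [[[()][[]][[]][]]S]S   [S -> [ ]]
[[[()][[]][[]][]]S]S ⇒ [[[()][[]][[]][]][]]S   [S -> [ ]]
[[[()][[]][[]][]][]]S ⇒ [[[()][[]][[]][]][]][]   [S -> [ ]]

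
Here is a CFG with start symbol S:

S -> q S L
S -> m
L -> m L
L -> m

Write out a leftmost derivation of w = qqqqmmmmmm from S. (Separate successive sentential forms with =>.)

S=>qSL=>qqSLL=>qqqSLLL=>qqqqSLLLL=>qqqqmLLLL=>qqqqmmLLLL=>qqqqmmmLLL=>qqqqmmmmLL=>qqqqmmmmmL=>qqqqmmmmmm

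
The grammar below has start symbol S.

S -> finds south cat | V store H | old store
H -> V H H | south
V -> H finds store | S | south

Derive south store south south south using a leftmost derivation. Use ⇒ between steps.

S ⇒ V store H ⇒ south store H ⇒ south store V H H ⇒ south store south H H ⇒ south store south south H ⇒ south store south south south

S ⇒ V store H   [S -> V store H]
V store H ⇒ south store H   [V -> south]
south store H ⇒ south store V H H   [H -> V H H]
south store V H H ⇒ south store south H H   [V -> south]
south store south H H ⇒ south store south south H   [H -> south]
south store south south H ⇒ south store south south south   [H -> south]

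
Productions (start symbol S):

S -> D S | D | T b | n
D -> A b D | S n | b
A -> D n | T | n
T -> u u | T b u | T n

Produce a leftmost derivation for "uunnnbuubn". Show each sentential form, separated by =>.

S => D => AbD => TbD => TnbD => TnnbD => TnnnbD => uunnnbD => uunnnbSn => uunnnbTbn => uunnnbuubn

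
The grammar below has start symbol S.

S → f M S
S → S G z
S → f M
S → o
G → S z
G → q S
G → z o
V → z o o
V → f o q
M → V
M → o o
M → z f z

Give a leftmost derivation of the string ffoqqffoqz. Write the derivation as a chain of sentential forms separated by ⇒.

S ⇒ SGz   [S → S G z]
SGz ⇒ fMGz   [S → f M]
fMGz ⇒ fVGz   [M → V]
fVGz ⇒ ffoqGz   [V → f o q]
ffoqGz ⇒ ffoqqSz   [G → q S]
ffoqqSz ⇒ ffoqqfMz   [S → f M]
ffoqqfMz ⇒ ffoqqfVz   [M → V]
ffoqqfVz ⇒ ffoqqffoqz   [V → f o q]

S ⇒ SGz ⇒ fMGz ⇒ fVGz ⇒ ffoqGz ⇒ ffoqqSz ⇒ ffoqqfMz ⇒ ffoqqfVz ⇒ ffoqqffoqz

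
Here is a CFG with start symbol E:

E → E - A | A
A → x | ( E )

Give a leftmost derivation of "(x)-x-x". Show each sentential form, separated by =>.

E => E-A   [E → E - A]
E-A => E-A-A   [E → E - A]
E-A-A => A-A-A   [E → A]
A-A-A => (E)-A-A   [A → ( E )]
(E)-A-A => (A)-A-A   [E → A]
(A)-A-A => (x)-A-A   [A → x]
(x)-A-A => (x)-x-A   [A → x]
(x)-x-A => (x)-x-x   [A → x]

E => E-A => E-A-A => A-A-A => (E)-A-A => (A)-A-A => (x)-A-A => (x)-x-A => (x)-x-x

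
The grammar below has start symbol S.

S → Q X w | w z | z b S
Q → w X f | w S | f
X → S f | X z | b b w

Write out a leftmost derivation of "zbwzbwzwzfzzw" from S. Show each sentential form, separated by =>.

S => zbS   [S → z b S]
zbS => zbQXw   [S → Q X w]
zbQXw => zbwSXw   [Q → w S]
zbwSXw => zbwzbSXw   [S → z b S]
zbwzbSXw => zbwzbwzXw   [S → w z]
zbwzbwzXw => zbwzbwzXzw   [X → X z]
zbwzbwzXzw => zbwzbwzXzzw   [X → X z]
zbwzbwzXzzw => zbwzbwzSfzzw   [X → S f]
zbwzbwzSfzzw => zbwzbwzwzfzzw   [S → w z]

S=>zbS=>zbQXw=>zbwSXw=>zbwzbSXw=>zbwzbwzXw=>zbwzbwzXzw=>zbwzbwzXzzw=>zbwzbwzSfzzw=>zbwzbwzwzfzzw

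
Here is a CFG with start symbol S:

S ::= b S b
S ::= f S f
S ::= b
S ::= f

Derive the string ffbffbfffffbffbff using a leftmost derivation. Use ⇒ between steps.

S ⇒ fSf ⇒ ffSff ⇒ ffbSbff ⇒ ffbfSfbff ⇒ ffbffSffbff ⇒ ffbffbSbffbff ⇒ ffbffbfSfbffbff ⇒ ffbffbffSffbffbff ⇒ ffbffbfffffbffbff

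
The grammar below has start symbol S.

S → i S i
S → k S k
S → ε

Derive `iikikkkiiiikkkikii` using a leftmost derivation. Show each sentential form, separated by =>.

S => iSi   [S → i S i]
iSi => iiSii   [S → i S i]
iiSii => iikSkii   [S → k S k]
iikSkii => iikiSikii   [S → i S i]
iikiSikii => iikikSkikii   [S → k S k]
iikikSkikii => iikikkSkkikii   [S → k S k]
iikikkSkkikii => iikikkkSkkkikii   [S → k S k]
iikikkkSkkkikii => iikikkkiSikkkikii   [S → i S i]
iikikkkiSikkkikii => iikikkkiiSiikkkikii   [S → i S i]
iikikkkiiSiikkkikii => iikikkkiiiikkkikii   [S → ε]

S=>iSi=>iiSii=>iikSkii=>iikiSikii=>iikikSkikii=>iikikkSkkikii=>iikikkkSkkkikii=>iikikkkiSikkkikii=>iikikkkiiSiikkkikii=>iikikkkiiiikkkikii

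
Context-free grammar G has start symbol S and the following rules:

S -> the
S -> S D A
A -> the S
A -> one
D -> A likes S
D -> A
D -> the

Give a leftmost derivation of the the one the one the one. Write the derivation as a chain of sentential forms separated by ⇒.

S ⇒ S D A ⇒ S D A D A ⇒ S D A D A D A ⇒ the D A D A D A ⇒ the the A D A D A ⇒ the the one D A D A ⇒ the the one the A D A ⇒ the the one the one D A ⇒ the the one the one the A ⇒ the the one the one the one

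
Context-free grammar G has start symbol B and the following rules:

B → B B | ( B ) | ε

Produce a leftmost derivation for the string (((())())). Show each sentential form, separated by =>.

B => BB   [B → B B]
BB => (B)B   [B → ( B )]
(B)B => (BB)B   [B → B B]
(BB)B => (BBB)B   [B → B B]
(BBB)B => ((B)BB)B   [B → ( B )]
((B)BB)B => ((BB)BB)B   [B → B B]
((BB)BB)B => (((B)B)BB)B   [B → ( B )]
(((B)B)BB)B => ((((B))B)BB)B   [B → ( B )]
((((B))B)BB)B => (((())B)BB)B   [B → ε]
(((())B)BB)B => (((())(B))BB)B   [B → ( B )]
(((())(B))BB)B => (((())())BB)B   [B → ε]
(((())())BB)B => (((())())B)B   [B → ε]
(((())())B)B => (((())()))B   [B → ε]
(((())()))B => (((())()))   [B → ε]

B => BB => (B)B => (BB)B => (BBB)B => ((B)BB)B => ((BB)BB)B => (((B)B)BB)B => ((((B))B)BB)B => (((())B)BB)B => (((())(B))BB)B => (((())())BB)B => (((())())B)B => (((())()))B => (((())()))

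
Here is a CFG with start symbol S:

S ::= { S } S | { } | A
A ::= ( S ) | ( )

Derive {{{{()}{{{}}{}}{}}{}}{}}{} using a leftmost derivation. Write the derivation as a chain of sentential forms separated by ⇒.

S ⇒ {S}S   [S ::= { S } S]
{S}S ⇒ {{S}S}S   [S ::= { S } S]
{{S}S}S ⇒ {{{S}S}S}S   [S ::= { S } S]
{{{S}S}S}S ⇒ {{{{S}S}S}S}S   [S ::= { S } S]
{{{{S}S}S}S}S ⇒ {{{{A}S}S}S}S   [S ::= A]
{{{{A}S}S}S}S ⇒ {{{{()}S}S}S}S   [A ::= ( )]
{{{{()}S}S}S}S ⇒ {{{{()}{S}S}S}S}S   [S ::= { S } S]
{{{{()}{S}S}S}S}S ⇒ {{{{()}{{S}S}S}S}S}S   [S ::= { S } S]
{{{{()}{{S}S}S}S}S}S ⇒ {{{{()}{{{}}S}S}S}S}S   [S ::= { }]
{{{{()}{{{}}S}S}S}S}S ⇒ {{{{()}{{{}}{}}S}S}S}S   [S ::= { }]
{{{{()}{{{}}{}}S}S}S}S ⇒ {{{{()}{{{}}{}}{}}S}S}S   [S ::= { }]
{{{{()}{{{}}{}}{}}S}S}S ⇒ {{{{()}{{{}}{}}{}}{}}S}S   [S ::= { }]
{{{{()}{{{}}{}}{}}{}}S}S ⇒ {{{{()}{{{}}{}}{}}{}}{}}S   [S ::= { }]
{{{{()}{{{}}{}}{}}{}}{}}S ⇒ {{{{()}{{{}}{}}{}}{}}{}}{}   [S ::= { }]

S⇒{S}S⇒{{S}S}S⇒{{{S}S}S}S⇒{{{{S}S}S}S}S⇒{{{{A}S}S}S}S⇒{{{{()}S}S}S}S⇒{{{{()}{S}S}S}S}S⇒{{{{()}{{S}S}S}S}S}S⇒{{{{()}{{{}}S}S}S}S}S⇒{{{{()}{{{}}{}}S}S}S}S⇒{{{{()}{{{}}{}}{}}S}S}S⇒{{{{()}{{{}}{}}{}}{}}S}S⇒{{{{()}{{{}}{}}{}}{}}{}}S⇒{{{{()}{{{}}{}}{}}{}}{}}{}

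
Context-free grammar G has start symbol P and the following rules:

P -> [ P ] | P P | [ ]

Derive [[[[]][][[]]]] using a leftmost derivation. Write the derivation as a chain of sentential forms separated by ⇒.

P ⇒ [P]   [P -> [ P ]]
[P] ⇒ [[P]]   [P -> [ P ]]
[[P]] ⇒ [[PP]]   [P -> P P]
[[PP]] ⇒ [[PPP]]   [P -> P P]
[[PPP]] ⇒ [[[P]PP]]   [P -> [ P ]]
[[[P]PP]] ⇒ [[[[]]PP]]   [P -> [ ]]
[[[[]]PP]] ⇒ [[[[]][]P]]   [P -> [ ]]
[[[[]][]P]] ⇒ [[[[]][][P]]]   [P -> [ P ]]
[[[[]][][P]]] ⇒ [[[[]][][[]]]]   [P -> [ ]]

P ⇒ [P] ⇒ [[P]] ⇒ [[PP]] ⇒ [[PPP]] ⇒ [[[P]PP]] ⇒ [[[[]]PP]] ⇒ [[[[]][]P]] ⇒ [[[[]][][P]]] ⇒ [[[[]][][[]]]]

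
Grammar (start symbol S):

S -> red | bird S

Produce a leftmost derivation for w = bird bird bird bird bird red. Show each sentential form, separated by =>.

S => bird S => bird bird S => bird bird bird S => bird bird bird bird S => bird bird bird bird bird S => bird bird bird bird bird red

S => bird S   [S -> bird S]
bird S => bird bird S   [S -> bird S]
bird bird S => bird bird bird S   [S -> bird S]
bird bird bird S => bird bird bird bird S   [S -> bird S]
bird bird bird bird S => bird bird bird bird bird S   [S -> bird S]
bird bird bird bird bird S => bird bird bird bird bird red   [S -> red]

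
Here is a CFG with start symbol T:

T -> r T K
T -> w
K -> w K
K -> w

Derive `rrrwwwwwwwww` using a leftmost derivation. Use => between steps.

T => rTK   [T -> r T K]
rTK => rrTKK   [T -> r T K]
rrTKK => rrrTKKK   [T -> r T K]
rrrTKKK => rrrwKKK   [T -> w]
rrrwKKK => rrrwwKKK   [K -> w K]
rrrwwKKK => rrrwwwKKK   [K -> w K]
rrrwwwKKK => rrrwwwwKKK   [K -> w K]
rrrwwwwKKK => rrrwwwwwKKK   [K -> w K]
rrrwwwwwKKK => rrrwwwwwwKK   [K -> w]
rrrwwwwwwKK => rrrwwwwwwwK   [K -> w]
rrrwwwwwwwK => rrrwwwwwwwwK   [K -> w K]
rrrwwwwwwwwK => rrrwwwwwwwww   [K -> w]

T => rTK => rrTKK => rrrTKKK => rrrwKKK => rrrwwKKK => rrrwwwKKK => rrrwwwwKKK => rrrwwwwwKKK => rrrwwwwwwKK => rrrwwwwwwwK => rrrwwwwwwwwK => rrrwwwwwwwww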